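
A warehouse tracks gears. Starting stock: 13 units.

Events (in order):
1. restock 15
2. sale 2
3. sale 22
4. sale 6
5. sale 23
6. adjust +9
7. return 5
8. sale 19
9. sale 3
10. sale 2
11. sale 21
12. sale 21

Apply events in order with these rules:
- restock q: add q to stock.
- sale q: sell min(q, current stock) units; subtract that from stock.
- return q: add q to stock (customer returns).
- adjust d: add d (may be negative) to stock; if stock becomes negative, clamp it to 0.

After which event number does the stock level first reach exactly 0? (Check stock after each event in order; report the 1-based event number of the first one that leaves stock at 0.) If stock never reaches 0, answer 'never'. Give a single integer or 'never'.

Processing events:
Start: stock = 13
  Event 1 (restock 15): 13 + 15 = 28
  Event 2 (sale 2): sell min(2,28)=2. stock: 28 - 2 = 26. total_sold = 2
  Event 3 (sale 22): sell min(22,26)=22. stock: 26 - 22 = 4. total_sold = 24
  Event 4 (sale 6): sell min(6,4)=4. stock: 4 - 4 = 0. total_sold = 28
  Event 5 (sale 23): sell min(23,0)=0. stock: 0 - 0 = 0. total_sold = 28
  Event 6 (adjust +9): 0 + 9 = 9
  Event 7 (return 5): 9 + 5 = 14
  Event 8 (sale 19): sell min(19,14)=14. stock: 14 - 14 = 0. total_sold = 42
  Event 9 (sale 3): sell min(3,0)=0. stock: 0 - 0 = 0. total_sold = 42
  Event 10 (sale 2): sell min(2,0)=0. stock: 0 - 0 = 0. total_sold = 42
  Event 11 (sale 21): sell min(21,0)=0. stock: 0 - 0 = 0. total_sold = 42
  Event 12 (sale 21): sell min(21,0)=0. stock: 0 - 0 = 0. total_sold = 42
Final: stock = 0, total_sold = 42

First zero at event 4.

Answer: 4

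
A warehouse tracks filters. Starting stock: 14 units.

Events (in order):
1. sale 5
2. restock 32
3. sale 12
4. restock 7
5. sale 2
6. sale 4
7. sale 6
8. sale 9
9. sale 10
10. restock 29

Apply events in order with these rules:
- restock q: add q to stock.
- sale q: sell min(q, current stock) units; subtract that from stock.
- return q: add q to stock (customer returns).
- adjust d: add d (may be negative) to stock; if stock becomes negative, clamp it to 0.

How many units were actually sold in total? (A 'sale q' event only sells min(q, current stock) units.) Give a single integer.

Processing events:
Start: stock = 14
  Event 1 (sale 5): sell min(5,14)=5. stock: 14 - 5 = 9. total_sold = 5
  Event 2 (restock 32): 9 + 32 = 41
  Event 3 (sale 12): sell min(12,41)=12. stock: 41 - 12 = 29. total_sold = 17
  Event 4 (restock 7): 29 + 7 = 36
  Event 5 (sale 2): sell min(2,36)=2. stock: 36 - 2 = 34. total_sold = 19
  Event 6 (sale 4): sell min(4,34)=4. stock: 34 - 4 = 30. total_sold = 23
  Event 7 (sale 6): sell min(6,30)=6. stock: 30 - 6 = 24. total_sold = 29
  Event 8 (sale 9): sell min(9,24)=9. stock: 24 - 9 = 15. total_sold = 38
  Event 9 (sale 10): sell min(10,15)=10. stock: 15 - 10 = 5. total_sold = 48
  Event 10 (restock 29): 5 + 29 = 34
Final: stock = 34, total_sold = 48

Answer: 48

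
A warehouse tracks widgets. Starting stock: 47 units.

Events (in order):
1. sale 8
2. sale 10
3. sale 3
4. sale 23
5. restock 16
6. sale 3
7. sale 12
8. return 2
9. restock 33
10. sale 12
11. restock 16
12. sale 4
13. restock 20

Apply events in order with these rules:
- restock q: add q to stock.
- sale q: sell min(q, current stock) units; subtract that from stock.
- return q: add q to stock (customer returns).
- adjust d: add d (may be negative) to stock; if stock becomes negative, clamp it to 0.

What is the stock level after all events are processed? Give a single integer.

Answer: 59

Derivation:
Processing events:
Start: stock = 47
  Event 1 (sale 8): sell min(8,47)=8. stock: 47 - 8 = 39. total_sold = 8
  Event 2 (sale 10): sell min(10,39)=10. stock: 39 - 10 = 29. total_sold = 18
  Event 3 (sale 3): sell min(3,29)=3. stock: 29 - 3 = 26. total_sold = 21
  Event 4 (sale 23): sell min(23,26)=23. stock: 26 - 23 = 3. total_sold = 44
  Event 5 (restock 16): 3 + 16 = 19
  Event 6 (sale 3): sell min(3,19)=3. stock: 19 - 3 = 16. total_sold = 47
  Event 7 (sale 12): sell min(12,16)=12. stock: 16 - 12 = 4. total_sold = 59
  Event 8 (return 2): 4 + 2 = 6
  Event 9 (restock 33): 6 + 33 = 39
  Event 10 (sale 12): sell min(12,39)=12. stock: 39 - 12 = 27. total_sold = 71
  Event 11 (restock 16): 27 + 16 = 43
  Event 12 (sale 4): sell min(4,43)=4. stock: 43 - 4 = 39. total_sold = 75
  Event 13 (restock 20): 39 + 20 = 59
Final: stock = 59, total_sold = 75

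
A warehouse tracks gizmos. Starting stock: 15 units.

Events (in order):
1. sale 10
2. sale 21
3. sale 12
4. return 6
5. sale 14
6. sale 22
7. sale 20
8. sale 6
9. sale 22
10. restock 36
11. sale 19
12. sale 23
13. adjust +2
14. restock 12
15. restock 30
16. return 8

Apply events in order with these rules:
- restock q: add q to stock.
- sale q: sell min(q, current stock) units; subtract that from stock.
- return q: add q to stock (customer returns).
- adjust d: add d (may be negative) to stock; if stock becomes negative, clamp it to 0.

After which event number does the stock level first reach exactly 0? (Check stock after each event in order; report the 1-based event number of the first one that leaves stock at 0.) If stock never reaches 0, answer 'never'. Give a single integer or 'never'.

Answer: 2

Derivation:
Processing events:
Start: stock = 15
  Event 1 (sale 10): sell min(10,15)=10. stock: 15 - 10 = 5. total_sold = 10
  Event 2 (sale 21): sell min(21,5)=5. stock: 5 - 5 = 0. total_sold = 15
  Event 3 (sale 12): sell min(12,0)=0. stock: 0 - 0 = 0. total_sold = 15
  Event 4 (return 6): 0 + 6 = 6
  Event 5 (sale 14): sell min(14,6)=6. stock: 6 - 6 = 0. total_sold = 21
  Event 6 (sale 22): sell min(22,0)=0. stock: 0 - 0 = 0. total_sold = 21
  Event 7 (sale 20): sell min(20,0)=0. stock: 0 - 0 = 0. total_sold = 21
  Event 8 (sale 6): sell min(6,0)=0. stock: 0 - 0 = 0. total_sold = 21
  Event 9 (sale 22): sell min(22,0)=0. stock: 0 - 0 = 0. total_sold = 21
  Event 10 (restock 36): 0 + 36 = 36
  Event 11 (sale 19): sell min(19,36)=19. stock: 36 - 19 = 17. total_sold = 40
  Event 12 (sale 23): sell min(23,17)=17. stock: 17 - 17 = 0. total_sold = 57
  Event 13 (adjust +2): 0 + 2 = 2
  Event 14 (restock 12): 2 + 12 = 14
  Event 15 (restock 30): 14 + 30 = 44
  Event 16 (return 8): 44 + 8 = 52
Final: stock = 52, total_sold = 57

First zero at event 2.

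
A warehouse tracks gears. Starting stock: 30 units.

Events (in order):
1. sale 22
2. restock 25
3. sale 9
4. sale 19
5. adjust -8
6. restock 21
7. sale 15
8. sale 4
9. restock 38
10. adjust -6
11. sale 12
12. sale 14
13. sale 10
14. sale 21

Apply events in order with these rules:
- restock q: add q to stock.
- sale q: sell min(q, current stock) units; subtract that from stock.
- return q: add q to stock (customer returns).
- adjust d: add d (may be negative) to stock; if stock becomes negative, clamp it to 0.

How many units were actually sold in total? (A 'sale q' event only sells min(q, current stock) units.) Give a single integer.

Answer: 103

Derivation:
Processing events:
Start: stock = 30
  Event 1 (sale 22): sell min(22,30)=22. stock: 30 - 22 = 8. total_sold = 22
  Event 2 (restock 25): 8 + 25 = 33
  Event 3 (sale 9): sell min(9,33)=9. stock: 33 - 9 = 24. total_sold = 31
  Event 4 (sale 19): sell min(19,24)=19. stock: 24 - 19 = 5. total_sold = 50
  Event 5 (adjust -8): 5 + -8 = 0 (clamped to 0)
  Event 6 (restock 21): 0 + 21 = 21
  Event 7 (sale 15): sell min(15,21)=15. stock: 21 - 15 = 6. total_sold = 65
  Event 8 (sale 4): sell min(4,6)=4. stock: 6 - 4 = 2. total_sold = 69
  Event 9 (restock 38): 2 + 38 = 40
  Event 10 (adjust -6): 40 + -6 = 34
  Event 11 (sale 12): sell min(12,34)=12. stock: 34 - 12 = 22. total_sold = 81
  Event 12 (sale 14): sell min(14,22)=14. stock: 22 - 14 = 8. total_sold = 95
  Event 13 (sale 10): sell min(10,8)=8. stock: 8 - 8 = 0. total_sold = 103
  Event 14 (sale 21): sell min(21,0)=0. stock: 0 - 0 = 0. total_sold = 103
Final: stock = 0, total_sold = 103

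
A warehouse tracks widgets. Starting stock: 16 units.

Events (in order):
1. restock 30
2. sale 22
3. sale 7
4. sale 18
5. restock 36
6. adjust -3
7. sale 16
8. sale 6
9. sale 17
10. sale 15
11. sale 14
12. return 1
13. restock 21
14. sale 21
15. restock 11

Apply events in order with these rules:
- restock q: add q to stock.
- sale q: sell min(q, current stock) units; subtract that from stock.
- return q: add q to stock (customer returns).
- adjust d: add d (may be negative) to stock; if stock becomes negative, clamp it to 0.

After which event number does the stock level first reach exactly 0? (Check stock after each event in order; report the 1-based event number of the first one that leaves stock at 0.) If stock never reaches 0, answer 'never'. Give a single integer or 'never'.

Answer: 4

Derivation:
Processing events:
Start: stock = 16
  Event 1 (restock 30): 16 + 30 = 46
  Event 2 (sale 22): sell min(22,46)=22. stock: 46 - 22 = 24. total_sold = 22
  Event 3 (sale 7): sell min(7,24)=7. stock: 24 - 7 = 17. total_sold = 29
  Event 4 (sale 18): sell min(18,17)=17. stock: 17 - 17 = 0. total_sold = 46
  Event 5 (restock 36): 0 + 36 = 36
  Event 6 (adjust -3): 36 + -3 = 33
  Event 7 (sale 16): sell min(16,33)=16. stock: 33 - 16 = 17. total_sold = 62
  Event 8 (sale 6): sell min(6,17)=6. stock: 17 - 6 = 11. total_sold = 68
  Event 9 (sale 17): sell min(17,11)=11. stock: 11 - 11 = 0. total_sold = 79
  Event 10 (sale 15): sell min(15,0)=0. stock: 0 - 0 = 0. total_sold = 79
  Event 11 (sale 14): sell min(14,0)=0. stock: 0 - 0 = 0. total_sold = 79
  Event 12 (return 1): 0 + 1 = 1
  Event 13 (restock 21): 1 + 21 = 22
  Event 14 (sale 21): sell min(21,22)=21. stock: 22 - 21 = 1. total_sold = 100
  Event 15 (restock 11): 1 + 11 = 12
Final: stock = 12, total_sold = 100

First zero at event 4.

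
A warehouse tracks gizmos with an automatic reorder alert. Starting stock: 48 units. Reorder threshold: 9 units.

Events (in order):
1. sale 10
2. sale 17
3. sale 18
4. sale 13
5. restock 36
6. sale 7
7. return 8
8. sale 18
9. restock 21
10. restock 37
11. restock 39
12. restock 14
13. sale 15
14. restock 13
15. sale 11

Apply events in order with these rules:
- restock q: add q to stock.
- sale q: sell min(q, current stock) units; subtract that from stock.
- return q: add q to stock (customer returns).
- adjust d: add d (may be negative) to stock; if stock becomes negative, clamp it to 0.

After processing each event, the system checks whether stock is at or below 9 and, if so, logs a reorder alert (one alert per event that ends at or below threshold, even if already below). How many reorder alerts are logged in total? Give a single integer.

Processing events:
Start: stock = 48
  Event 1 (sale 10): sell min(10,48)=10. stock: 48 - 10 = 38. total_sold = 10
  Event 2 (sale 17): sell min(17,38)=17. stock: 38 - 17 = 21. total_sold = 27
  Event 3 (sale 18): sell min(18,21)=18. stock: 21 - 18 = 3. total_sold = 45
  Event 4 (sale 13): sell min(13,3)=3. stock: 3 - 3 = 0. total_sold = 48
  Event 5 (restock 36): 0 + 36 = 36
  Event 6 (sale 7): sell min(7,36)=7. stock: 36 - 7 = 29. total_sold = 55
  Event 7 (return 8): 29 + 8 = 37
  Event 8 (sale 18): sell min(18,37)=18. stock: 37 - 18 = 19. total_sold = 73
  Event 9 (restock 21): 19 + 21 = 40
  Event 10 (restock 37): 40 + 37 = 77
  Event 11 (restock 39): 77 + 39 = 116
  Event 12 (restock 14): 116 + 14 = 130
  Event 13 (sale 15): sell min(15,130)=15. stock: 130 - 15 = 115. total_sold = 88
  Event 14 (restock 13): 115 + 13 = 128
  Event 15 (sale 11): sell min(11,128)=11. stock: 128 - 11 = 117. total_sold = 99
Final: stock = 117, total_sold = 99

Checking against threshold 9:
  After event 1: stock=38 > 9
  After event 2: stock=21 > 9
  After event 3: stock=3 <= 9 -> ALERT
  After event 4: stock=0 <= 9 -> ALERT
  After event 5: stock=36 > 9
  After event 6: stock=29 > 9
  After event 7: stock=37 > 9
  After event 8: stock=19 > 9
  After event 9: stock=40 > 9
  After event 10: stock=77 > 9
  After event 11: stock=116 > 9
  After event 12: stock=130 > 9
  After event 13: stock=115 > 9
  After event 14: stock=128 > 9
  After event 15: stock=117 > 9
Alert events: [3, 4]. Count = 2

Answer: 2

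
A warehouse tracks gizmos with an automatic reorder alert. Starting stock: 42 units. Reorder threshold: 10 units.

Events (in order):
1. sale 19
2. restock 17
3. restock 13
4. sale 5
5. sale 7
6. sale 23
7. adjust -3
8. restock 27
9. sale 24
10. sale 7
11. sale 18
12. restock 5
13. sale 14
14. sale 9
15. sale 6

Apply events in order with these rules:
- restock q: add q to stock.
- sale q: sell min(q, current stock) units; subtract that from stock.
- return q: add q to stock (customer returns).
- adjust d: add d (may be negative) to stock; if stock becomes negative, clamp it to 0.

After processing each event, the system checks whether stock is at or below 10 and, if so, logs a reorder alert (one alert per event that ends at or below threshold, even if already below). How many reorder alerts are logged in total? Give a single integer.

Answer: 5

Derivation:
Processing events:
Start: stock = 42
  Event 1 (sale 19): sell min(19,42)=19. stock: 42 - 19 = 23. total_sold = 19
  Event 2 (restock 17): 23 + 17 = 40
  Event 3 (restock 13): 40 + 13 = 53
  Event 4 (sale 5): sell min(5,53)=5. stock: 53 - 5 = 48. total_sold = 24
  Event 5 (sale 7): sell min(7,48)=7. stock: 48 - 7 = 41. total_sold = 31
  Event 6 (sale 23): sell min(23,41)=23. stock: 41 - 23 = 18. total_sold = 54
  Event 7 (adjust -3): 18 + -3 = 15
  Event 8 (restock 27): 15 + 27 = 42
  Event 9 (sale 24): sell min(24,42)=24. stock: 42 - 24 = 18. total_sold = 78
  Event 10 (sale 7): sell min(7,18)=7. stock: 18 - 7 = 11. total_sold = 85
  Event 11 (sale 18): sell min(18,11)=11. stock: 11 - 11 = 0. total_sold = 96
  Event 12 (restock 5): 0 + 5 = 5
  Event 13 (sale 14): sell min(14,5)=5. stock: 5 - 5 = 0. total_sold = 101
  Event 14 (sale 9): sell min(9,0)=0. stock: 0 - 0 = 0. total_sold = 101
  Event 15 (sale 6): sell min(6,0)=0. stock: 0 - 0 = 0. total_sold = 101
Final: stock = 0, total_sold = 101

Checking against threshold 10:
  After event 1: stock=23 > 10
  After event 2: stock=40 > 10
  After event 3: stock=53 > 10
  After event 4: stock=48 > 10
  After event 5: stock=41 > 10
  After event 6: stock=18 > 10
  After event 7: stock=15 > 10
  After event 8: stock=42 > 10
  After event 9: stock=18 > 10
  After event 10: stock=11 > 10
  After event 11: stock=0 <= 10 -> ALERT
  After event 12: stock=5 <= 10 -> ALERT
  After event 13: stock=0 <= 10 -> ALERT
  After event 14: stock=0 <= 10 -> ALERT
  After event 15: stock=0 <= 10 -> ALERT
Alert events: [11, 12, 13, 14, 15]. Count = 5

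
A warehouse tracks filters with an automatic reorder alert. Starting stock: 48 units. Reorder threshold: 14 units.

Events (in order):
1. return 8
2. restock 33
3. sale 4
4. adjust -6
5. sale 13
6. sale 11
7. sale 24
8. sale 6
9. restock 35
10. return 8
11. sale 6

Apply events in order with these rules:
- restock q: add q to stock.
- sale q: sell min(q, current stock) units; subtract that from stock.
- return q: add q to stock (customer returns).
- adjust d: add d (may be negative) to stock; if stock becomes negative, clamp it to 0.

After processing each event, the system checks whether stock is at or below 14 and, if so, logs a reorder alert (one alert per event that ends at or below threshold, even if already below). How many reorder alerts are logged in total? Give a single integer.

Answer: 0

Derivation:
Processing events:
Start: stock = 48
  Event 1 (return 8): 48 + 8 = 56
  Event 2 (restock 33): 56 + 33 = 89
  Event 3 (sale 4): sell min(4,89)=4. stock: 89 - 4 = 85. total_sold = 4
  Event 4 (adjust -6): 85 + -6 = 79
  Event 5 (sale 13): sell min(13,79)=13. stock: 79 - 13 = 66. total_sold = 17
  Event 6 (sale 11): sell min(11,66)=11. stock: 66 - 11 = 55. total_sold = 28
  Event 7 (sale 24): sell min(24,55)=24. stock: 55 - 24 = 31. total_sold = 52
  Event 8 (sale 6): sell min(6,31)=6. stock: 31 - 6 = 25. total_sold = 58
  Event 9 (restock 35): 25 + 35 = 60
  Event 10 (return 8): 60 + 8 = 68
  Event 11 (sale 6): sell min(6,68)=6. stock: 68 - 6 = 62. total_sold = 64
Final: stock = 62, total_sold = 64

Checking against threshold 14:
  After event 1: stock=56 > 14
  After event 2: stock=89 > 14
  After event 3: stock=85 > 14
  After event 4: stock=79 > 14
  After event 5: stock=66 > 14
  After event 6: stock=55 > 14
  After event 7: stock=31 > 14
  After event 8: stock=25 > 14
  After event 9: stock=60 > 14
  After event 10: stock=68 > 14
  After event 11: stock=62 > 14
Alert events: []. Count = 0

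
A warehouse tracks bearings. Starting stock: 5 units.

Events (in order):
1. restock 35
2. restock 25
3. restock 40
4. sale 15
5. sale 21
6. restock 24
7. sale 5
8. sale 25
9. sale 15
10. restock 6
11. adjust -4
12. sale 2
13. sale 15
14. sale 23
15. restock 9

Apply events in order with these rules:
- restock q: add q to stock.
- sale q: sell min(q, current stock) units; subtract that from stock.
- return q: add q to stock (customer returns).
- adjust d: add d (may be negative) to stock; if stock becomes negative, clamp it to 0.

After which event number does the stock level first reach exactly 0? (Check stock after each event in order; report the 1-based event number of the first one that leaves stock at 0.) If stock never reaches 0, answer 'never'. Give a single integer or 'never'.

Answer: never

Derivation:
Processing events:
Start: stock = 5
  Event 1 (restock 35): 5 + 35 = 40
  Event 2 (restock 25): 40 + 25 = 65
  Event 3 (restock 40): 65 + 40 = 105
  Event 4 (sale 15): sell min(15,105)=15. stock: 105 - 15 = 90. total_sold = 15
  Event 5 (sale 21): sell min(21,90)=21. stock: 90 - 21 = 69. total_sold = 36
  Event 6 (restock 24): 69 + 24 = 93
  Event 7 (sale 5): sell min(5,93)=5. stock: 93 - 5 = 88. total_sold = 41
  Event 8 (sale 25): sell min(25,88)=25. stock: 88 - 25 = 63. total_sold = 66
  Event 9 (sale 15): sell min(15,63)=15. stock: 63 - 15 = 48. total_sold = 81
  Event 10 (restock 6): 48 + 6 = 54
  Event 11 (adjust -4): 54 + -4 = 50
  Event 12 (sale 2): sell min(2,50)=2. stock: 50 - 2 = 48. total_sold = 83
  Event 13 (sale 15): sell min(15,48)=15. stock: 48 - 15 = 33. total_sold = 98
  Event 14 (sale 23): sell min(23,33)=23. stock: 33 - 23 = 10. total_sold = 121
  Event 15 (restock 9): 10 + 9 = 19
Final: stock = 19, total_sold = 121

Stock never reaches 0.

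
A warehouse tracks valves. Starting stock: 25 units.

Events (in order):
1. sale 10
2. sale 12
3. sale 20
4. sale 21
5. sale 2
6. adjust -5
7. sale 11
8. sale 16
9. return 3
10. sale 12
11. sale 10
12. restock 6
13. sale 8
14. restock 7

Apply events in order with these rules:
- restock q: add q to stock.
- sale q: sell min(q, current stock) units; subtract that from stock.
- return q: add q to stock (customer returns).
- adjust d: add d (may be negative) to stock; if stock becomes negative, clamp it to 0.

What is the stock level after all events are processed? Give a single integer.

Answer: 7

Derivation:
Processing events:
Start: stock = 25
  Event 1 (sale 10): sell min(10,25)=10. stock: 25 - 10 = 15. total_sold = 10
  Event 2 (sale 12): sell min(12,15)=12. stock: 15 - 12 = 3. total_sold = 22
  Event 3 (sale 20): sell min(20,3)=3. stock: 3 - 3 = 0. total_sold = 25
  Event 4 (sale 21): sell min(21,0)=0. stock: 0 - 0 = 0. total_sold = 25
  Event 5 (sale 2): sell min(2,0)=0. stock: 0 - 0 = 0. total_sold = 25
  Event 6 (adjust -5): 0 + -5 = 0 (clamped to 0)
  Event 7 (sale 11): sell min(11,0)=0. stock: 0 - 0 = 0. total_sold = 25
  Event 8 (sale 16): sell min(16,0)=0. stock: 0 - 0 = 0. total_sold = 25
  Event 9 (return 3): 0 + 3 = 3
  Event 10 (sale 12): sell min(12,3)=3. stock: 3 - 3 = 0. total_sold = 28
  Event 11 (sale 10): sell min(10,0)=0. stock: 0 - 0 = 0. total_sold = 28
  Event 12 (restock 6): 0 + 6 = 6
  Event 13 (sale 8): sell min(8,6)=6. stock: 6 - 6 = 0. total_sold = 34
  Event 14 (restock 7): 0 + 7 = 7
Final: stock = 7, total_sold = 34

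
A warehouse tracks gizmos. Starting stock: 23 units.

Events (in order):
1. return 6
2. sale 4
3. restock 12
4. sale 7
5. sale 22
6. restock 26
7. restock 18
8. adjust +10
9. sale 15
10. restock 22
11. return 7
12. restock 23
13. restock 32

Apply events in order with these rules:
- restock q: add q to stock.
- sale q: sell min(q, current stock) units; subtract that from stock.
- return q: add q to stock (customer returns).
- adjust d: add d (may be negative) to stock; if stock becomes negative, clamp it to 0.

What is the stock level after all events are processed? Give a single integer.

Processing events:
Start: stock = 23
  Event 1 (return 6): 23 + 6 = 29
  Event 2 (sale 4): sell min(4,29)=4. stock: 29 - 4 = 25. total_sold = 4
  Event 3 (restock 12): 25 + 12 = 37
  Event 4 (sale 7): sell min(7,37)=7. stock: 37 - 7 = 30. total_sold = 11
  Event 5 (sale 22): sell min(22,30)=22. stock: 30 - 22 = 8. total_sold = 33
  Event 6 (restock 26): 8 + 26 = 34
  Event 7 (restock 18): 34 + 18 = 52
  Event 8 (adjust +10): 52 + 10 = 62
  Event 9 (sale 15): sell min(15,62)=15. stock: 62 - 15 = 47. total_sold = 48
  Event 10 (restock 22): 47 + 22 = 69
  Event 11 (return 7): 69 + 7 = 76
  Event 12 (restock 23): 76 + 23 = 99
  Event 13 (restock 32): 99 + 32 = 131
Final: stock = 131, total_sold = 48

Answer: 131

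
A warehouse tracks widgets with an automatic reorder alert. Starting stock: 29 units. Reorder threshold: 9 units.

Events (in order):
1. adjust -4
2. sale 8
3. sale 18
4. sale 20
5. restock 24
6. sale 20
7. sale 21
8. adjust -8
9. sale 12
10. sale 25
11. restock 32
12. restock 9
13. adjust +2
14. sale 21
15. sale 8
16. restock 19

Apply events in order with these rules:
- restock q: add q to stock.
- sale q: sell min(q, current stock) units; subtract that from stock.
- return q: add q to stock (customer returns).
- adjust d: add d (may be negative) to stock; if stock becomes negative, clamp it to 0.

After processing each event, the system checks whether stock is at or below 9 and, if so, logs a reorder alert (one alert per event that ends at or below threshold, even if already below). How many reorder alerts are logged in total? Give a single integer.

Processing events:
Start: stock = 29
  Event 1 (adjust -4): 29 + -4 = 25
  Event 2 (sale 8): sell min(8,25)=8. stock: 25 - 8 = 17. total_sold = 8
  Event 3 (sale 18): sell min(18,17)=17. stock: 17 - 17 = 0. total_sold = 25
  Event 4 (sale 20): sell min(20,0)=0. stock: 0 - 0 = 0. total_sold = 25
  Event 5 (restock 24): 0 + 24 = 24
  Event 6 (sale 20): sell min(20,24)=20. stock: 24 - 20 = 4. total_sold = 45
  Event 7 (sale 21): sell min(21,4)=4. stock: 4 - 4 = 0. total_sold = 49
  Event 8 (adjust -8): 0 + -8 = 0 (clamped to 0)
  Event 9 (sale 12): sell min(12,0)=0. stock: 0 - 0 = 0. total_sold = 49
  Event 10 (sale 25): sell min(25,0)=0. stock: 0 - 0 = 0. total_sold = 49
  Event 11 (restock 32): 0 + 32 = 32
  Event 12 (restock 9): 32 + 9 = 41
  Event 13 (adjust +2): 41 + 2 = 43
  Event 14 (sale 21): sell min(21,43)=21. stock: 43 - 21 = 22. total_sold = 70
  Event 15 (sale 8): sell min(8,22)=8. stock: 22 - 8 = 14. total_sold = 78
  Event 16 (restock 19): 14 + 19 = 33
Final: stock = 33, total_sold = 78

Checking against threshold 9:
  After event 1: stock=25 > 9
  After event 2: stock=17 > 9
  After event 3: stock=0 <= 9 -> ALERT
  After event 4: stock=0 <= 9 -> ALERT
  After event 5: stock=24 > 9
  After event 6: stock=4 <= 9 -> ALERT
  After event 7: stock=0 <= 9 -> ALERT
  After event 8: stock=0 <= 9 -> ALERT
  After event 9: stock=0 <= 9 -> ALERT
  After event 10: stock=0 <= 9 -> ALERT
  After event 11: stock=32 > 9
  After event 12: stock=41 > 9
  After event 13: stock=43 > 9
  After event 14: stock=22 > 9
  After event 15: stock=14 > 9
  After event 16: stock=33 > 9
Alert events: [3, 4, 6, 7, 8, 9, 10]. Count = 7

Answer: 7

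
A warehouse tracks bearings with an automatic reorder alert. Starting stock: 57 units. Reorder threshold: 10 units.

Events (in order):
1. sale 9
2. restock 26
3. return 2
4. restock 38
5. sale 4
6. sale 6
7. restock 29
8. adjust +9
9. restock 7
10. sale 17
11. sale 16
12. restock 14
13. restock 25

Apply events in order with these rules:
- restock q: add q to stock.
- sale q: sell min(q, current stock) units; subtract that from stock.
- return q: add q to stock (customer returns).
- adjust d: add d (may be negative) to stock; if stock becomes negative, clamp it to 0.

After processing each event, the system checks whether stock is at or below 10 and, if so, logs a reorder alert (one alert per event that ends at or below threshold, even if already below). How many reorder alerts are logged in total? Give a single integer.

Answer: 0

Derivation:
Processing events:
Start: stock = 57
  Event 1 (sale 9): sell min(9,57)=9. stock: 57 - 9 = 48. total_sold = 9
  Event 2 (restock 26): 48 + 26 = 74
  Event 3 (return 2): 74 + 2 = 76
  Event 4 (restock 38): 76 + 38 = 114
  Event 5 (sale 4): sell min(4,114)=4. stock: 114 - 4 = 110. total_sold = 13
  Event 6 (sale 6): sell min(6,110)=6. stock: 110 - 6 = 104. total_sold = 19
  Event 7 (restock 29): 104 + 29 = 133
  Event 8 (adjust +9): 133 + 9 = 142
  Event 9 (restock 7): 142 + 7 = 149
  Event 10 (sale 17): sell min(17,149)=17. stock: 149 - 17 = 132. total_sold = 36
  Event 11 (sale 16): sell min(16,132)=16. stock: 132 - 16 = 116. total_sold = 52
  Event 12 (restock 14): 116 + 14 = 130
  Event 13 (restock 25): 130 + 25 = 155
Final: stock = 155, total_sold = 52

Checking against threshold 10:
  After event 1: stock=48 > 10
  After event 2: stock=74 > 10
  After event 3: stock=76 > 10
  After event 4: stock=114 > 10
  After event 5: stock=110 > 10
  After event 6: stock=104 > 10
  After event 7: stock=133 > 10
  After event 8: stock=142 > 10
  After event 9: stock=149 > 10
  After event 10: stock=132 > 10
  After event 11: stock=116 > 10
  After event 12: stock=130 > 10
  After event 13: stock=155 > 10
Alert events: []. Count = 0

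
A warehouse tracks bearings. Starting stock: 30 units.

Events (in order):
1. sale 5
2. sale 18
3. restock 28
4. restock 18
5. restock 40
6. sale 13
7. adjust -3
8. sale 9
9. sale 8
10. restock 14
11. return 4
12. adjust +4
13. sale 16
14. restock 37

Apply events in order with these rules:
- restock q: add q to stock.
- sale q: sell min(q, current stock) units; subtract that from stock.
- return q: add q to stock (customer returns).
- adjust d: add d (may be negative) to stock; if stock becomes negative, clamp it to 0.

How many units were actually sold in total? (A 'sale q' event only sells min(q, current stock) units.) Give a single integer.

Answer: 69

Derivation:
Processing events:
Start: stock = 30
  Event 1 (sale 5): sell min(5,30)=5. stock: 30 - 5 = 25. total_sold = 5
  Event 2 (sale 18): sell min(18,25)=18. stock: 25 - 18 = 7. total_sold = 23
  Event 3 (restock 28): 7 + 28 = 35
  Event 4 (restock 18): 35 + 18 = 53
  Event 5 (restock 40): 53 + 40 = 93
  Event 6 (sale 13): sell min(13,93)=13. stock: 93 - 13 = 80. total_sold = 36
  Event 7 (adjust -3): 80 + -3 = 77
  Event 8 (sale 9): sell min(9,77)=9. stock: 77 - 9 = 68. total_sold = 45
  Event 9 (sale 8): sell min(8,68)=8. stock: 68 - 8 = 60. total_sold = 53
  Event 10 (restock 14): 60 + 14 = 74
  Event 11 (return 4): 74 + 4 = 78
  Event 12 (adjust +4): 78 + 4 = 82
  Event 13 (sale 16): sell min(16,82)=16. stock: 82 - 16 = 66. total_sold = 69
  Event 14 (restock 37): 66 + 37 = 103
Final: stock = 103, total_sold = 69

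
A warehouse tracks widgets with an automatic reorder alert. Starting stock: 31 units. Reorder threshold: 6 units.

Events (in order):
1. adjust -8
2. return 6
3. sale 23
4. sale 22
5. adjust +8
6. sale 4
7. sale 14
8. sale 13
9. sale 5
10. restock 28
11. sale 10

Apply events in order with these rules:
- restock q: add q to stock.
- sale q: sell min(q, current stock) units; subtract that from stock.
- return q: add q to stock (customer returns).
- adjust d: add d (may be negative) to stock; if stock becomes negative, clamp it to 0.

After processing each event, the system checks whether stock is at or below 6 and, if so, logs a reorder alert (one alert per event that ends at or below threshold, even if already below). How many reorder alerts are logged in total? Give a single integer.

Answer: 6

Derivation:
Processing events:
Start: stock = 31
  Event 1 (adjust -8): 31 + -8 = 23
  Event 2 (return 6): 23 + 6 = 29
  Event 3 (sale 23): sell min(23,29)=23. stock: 29 - 23 = 6. total_sold = 23
  Event 4 (sale 22): sell min(22,6)=6. stock: 6 - 6 = 0. total_sold = 29
  Event 5 (adjust +8): 0 + 8 = 8
  Event 6 (sale 4): sell min(4,8)=4. stock: 8 - 4 = 4. total_sold = 33
  Event 7 (sale 14): sell min(14,4)=4. stock: 4 - 4 = 0. total_sold = 37
  Event 8 (sale 13): sell min(13,0)=0. stock: 0 - 0 = 0. total_sold = 37
  Event 9 (sale 5): sell min(5,0)=0. stock: 0 - 0 = 0. total_sold = 37
  Event 10 (restock 28): 0 + 28 = 28
  Event 11 (sale 10): sell min(10,28)=10. stock: 28 - 10 = 18. total_sold = 47
Final: stock = 18, total_sold = 47

Checking against threshold 6:
  After event 1: stock=23 > 6
  After event 2: stock=29 > 6
  After event 3: stock=6 <= 6 -> ALERT
  After event 4: stock=0 <= 6 -> ALERT
  After event 5: stock=8 > 6
  After event 6: stock=4 <= 6 -> ALERT
  After event 7: stock=0 <= 6 -> ALERT
  After event 8: stock=0 <= 6 -> ALERT
  After event 9: stock=0 <= 6 -> ALERT
  After event 10: stock=28 > 6
  After event 11: stock=18 > 6
Alert events: [3, 4, 6, 7, 8, 9]. Count = 6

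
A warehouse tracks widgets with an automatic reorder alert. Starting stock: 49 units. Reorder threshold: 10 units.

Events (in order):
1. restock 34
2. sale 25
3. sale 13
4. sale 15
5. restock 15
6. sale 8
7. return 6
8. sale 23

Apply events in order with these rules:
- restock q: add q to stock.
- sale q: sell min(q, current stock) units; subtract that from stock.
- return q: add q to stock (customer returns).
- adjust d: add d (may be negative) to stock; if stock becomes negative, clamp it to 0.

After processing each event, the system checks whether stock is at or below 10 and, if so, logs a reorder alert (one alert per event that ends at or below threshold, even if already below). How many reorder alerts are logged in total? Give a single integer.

Answer: 0

Derivation:
Processing events:
Start: stock = 49
  Event 1 (restock 34): 49 + 34 = 83
  Event 2 (sale 25): sell min(25,83)=25. stock: 83 - 25 = 58. total_sold = 25
  Event 3 (sale 13): sell min(13,58)=13. stock: 58 - 13 = 45. total_sold = 38
  Event 4 (sale 15): sell min(15,45)=15. stock: 45 - 15 = 30. total_sold = 53
  Event 5 (restock 15): 30 + 15 = 45
  Event 6 (sale 8): sell min(8,45)=8. stock: 45 - 8 = 37. total_sold = 61
  Event 7 (return 6): 37 + 6 = 43
  Event 8 (sale 23): sell min(23,43)=23. stock: 43 - 23 = 20. total_sold = 84
Final: stock = 20, total_sold = 84

Checking against threshold 10:
  After event 1: stock=83 > 10
  After event 2: stock=58 > 10
  After event 3: stock=45 > 10
  After event 4: stock=30 > 10
  After event 5: stock=45 > 10
  After event 6: stock=37 > 10
  After event 7: stock=43 > 10
  After event 8: stock=20 > 10
Alert events: []. Count = 0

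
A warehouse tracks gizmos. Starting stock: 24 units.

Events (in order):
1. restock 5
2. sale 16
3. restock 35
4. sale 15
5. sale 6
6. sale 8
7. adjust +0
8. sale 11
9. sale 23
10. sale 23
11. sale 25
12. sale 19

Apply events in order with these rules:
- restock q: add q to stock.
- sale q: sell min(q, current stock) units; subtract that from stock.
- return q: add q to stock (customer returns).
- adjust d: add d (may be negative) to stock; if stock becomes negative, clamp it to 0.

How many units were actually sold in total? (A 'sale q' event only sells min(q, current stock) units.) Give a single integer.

Processing events:
Start: stock = 24
  Event 1 (restock 5): 24 + 5 = 29
  Event 2 (sale 16): sell min(16,29)=16. stock: 29 - 16 = 13. total_sold = 16
  Event 3 (restock 35): 13 + 35 = 48
  Event 4 (sale 15): sell min(15,48)=15. stock: 48 - 15 = 33. total_sold = 31
  Event 5 (sale 6): sell min(6,33)=6. stock: 33 - 6 = 27. total_sold = 37
  Event 6 (sale 8): sell min(8,27)=8. stock: 27 - 8 = 19. total_sold = 45
  Event 7 (adjust +0): 19 + 0 = 19
  Event 8 (sale 11): sell min(11,19)=11. stock: 19 - 11 = 8. total_sold = 56
  Event 9 (sale 23): sell min(23,8)=8. stock: 8 - 8 = 0. total_sold = 64
  Event 10 (sale 23): sell min(23,0)=0. stock: 0 - 0 = 0. total_sold = 64
  Event 11 (sale 25): sell min(25,0)=0. stock: 0 - 0 = 0. total_sold = 64
  Event 12 (sale 19): sell min(19,0)=0. stock: 0 - 0 = 0. total_sold = 64
Final: stock = 0, total_sold = 64

Answer: 64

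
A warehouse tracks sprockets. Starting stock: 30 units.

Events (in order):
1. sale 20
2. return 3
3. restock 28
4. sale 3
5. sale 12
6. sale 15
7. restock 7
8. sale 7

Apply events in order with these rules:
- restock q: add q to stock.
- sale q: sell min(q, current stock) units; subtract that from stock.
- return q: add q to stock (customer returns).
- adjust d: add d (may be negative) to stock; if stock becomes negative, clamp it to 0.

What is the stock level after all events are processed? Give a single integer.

Processing events:
Start: stock = 30
  Event 1 (sale 20): sell min(20,30)=20. stock: 30 - 20 = 10. total_sold = 20
  Event 2 (return 3): 10 + 3 = 13
  Event 3 (restock 28): 13 + 28 = 41
  Event 4 (sale 3): sell min(3,41)=3. stock: 41 - 3 = 38. total_sold = 23
  Event 5 (sale 12): sell min(12,38)=12. stock: 38 - 12 = 26. total_sold = 35
  Event 6 (sale 15): sell min(15,26)=15. stock: 26 - 15 = 11. total_sold = 50
  Event 7 (restock 7): 11 + 7 = 18
  Event 8 (sale 7): sell min(7,18)=7. stock: 18 - 7 = 11. total_sold = 57
Final: stock = 11, total_sold = 57

Answer: 11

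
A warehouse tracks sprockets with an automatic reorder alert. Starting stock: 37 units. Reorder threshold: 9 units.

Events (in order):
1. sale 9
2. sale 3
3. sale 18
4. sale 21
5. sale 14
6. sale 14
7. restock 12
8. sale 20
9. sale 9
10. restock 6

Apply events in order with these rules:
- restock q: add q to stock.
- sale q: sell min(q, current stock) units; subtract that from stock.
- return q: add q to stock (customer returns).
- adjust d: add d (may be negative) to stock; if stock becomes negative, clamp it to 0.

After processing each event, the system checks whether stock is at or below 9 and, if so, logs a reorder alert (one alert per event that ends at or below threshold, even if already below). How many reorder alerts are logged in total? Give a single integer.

Answer: 7

Derivation:
Processing events:
Start: stock = 37
  Event 1 (sale 9): sell min(9,37)=9. stock: 37 - 9 = 28. total_sold = 9
  Event 2 (sale 3): sell min(3,28)=3. stock: 28 - 3 = 25. total_sold = 12
  Event 3 (sale 18): sell min(18,25)=18. stock: 25 - 18 = 7. total_sold = 30
  Event 4 (sale 21): sell min(21,7)=7. stock: 7 - 7 = 0. total_sold = 37
  Event 5 (sale 14): sell min(14,0)=0. stock: 0 - 0 = 0. total_sold = 37
  Event 6 (sale 14): sell min(14,0)=0. stock: 0 - 0 = 0. total_sold = 37
  Event 7 (restock 12): 0 + 12 = 12
  Event 8 (sale 20): sell min(20,12)=12. stock: 12 - 12 = 0. total_sold = 49
  Event 9 (sale 9): sell min(9,0)=0. stock: 0 - 0 = 0. total_sold = 49
  Event 10 (restock 6): 0 + 6 = 6
Final: stock = 6, total_sold = 49

Checking against threshold 9:
  After event 1: stock=28 > 9
  After event 2: stock=25 > 9
  After event 3: stock=7 <= 9 -> ALERT
  After event 4: stock=0 <= 9 -> ALERT
  After event 5: stock=0 <= 9 -> ALERT
  After event 6: stock=0 <= 9 -> ALERT
  After event 7: stock=12 > 9
  After event 8: stock=0 <= 9 -> ALERT
  After event 9: stock=0 <= 9 -> ALERT
  After event 10: stock=6 <= 9 -> ALERT
Alert events: [3, 4, 5, 6, 8, 9, 10]. Count = 7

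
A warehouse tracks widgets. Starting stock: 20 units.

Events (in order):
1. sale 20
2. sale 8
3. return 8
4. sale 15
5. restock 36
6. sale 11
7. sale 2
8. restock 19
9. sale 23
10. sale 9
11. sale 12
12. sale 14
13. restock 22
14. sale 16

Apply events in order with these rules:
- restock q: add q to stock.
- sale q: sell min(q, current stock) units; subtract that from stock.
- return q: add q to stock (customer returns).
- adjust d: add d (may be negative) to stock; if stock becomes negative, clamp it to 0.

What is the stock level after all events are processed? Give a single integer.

Processing events:
Start: stock = 20
  Event 1 (sale 20): sell min(20,20)=20. stock: 20 - 20 = 0. total_sold = 20
  Event 2 (sale 8): sell min(8,0)=0. stock: 0 - 0 = 0. total_sold = 20
  Event 3 (return 8): 0 + 8 = 8
  Event 4 (sale 15): sell min(15,8)=8. stock: 8 - 8 = 0. total_sold = 28
  Event 5 (restock 36): 0 + 36 = 36
  Event 6 (sale 11): sell min(11,36)=11. stock: 36 - 11 = 25. total_sold = 39
  Event 7 (sale 2): sell min(2,25)=2. stock: 25 - 2 = 23. total_sold = 41
  Event 8 (restock 19): 23 + 19 = 42
  Event 9 (sale 23): sell min(23,42)=23. stock: 42 - 23 = 19. total_sold = 64
  Event 10 (sale 9): sell min(9,19)=9. stock: 19 - 9 = 10. total_sold = 73
  Event 11 (sale 12): sell min(12,10)=10. stock: 10 - 10 = 0. total_sold = 83
  Event 12 (sale 14): sell min(14,0)=0. stock: 0 - 0 = 0. total_sold = 83
  Event 13 (restock 22): 0 + 22 = 22
  Event 14 (sale 16): sell min(16,22)=16. stock: 22 - 16 = 6. total_sold = 99
Final: stock = 6, total_sold = 99

Answer: 6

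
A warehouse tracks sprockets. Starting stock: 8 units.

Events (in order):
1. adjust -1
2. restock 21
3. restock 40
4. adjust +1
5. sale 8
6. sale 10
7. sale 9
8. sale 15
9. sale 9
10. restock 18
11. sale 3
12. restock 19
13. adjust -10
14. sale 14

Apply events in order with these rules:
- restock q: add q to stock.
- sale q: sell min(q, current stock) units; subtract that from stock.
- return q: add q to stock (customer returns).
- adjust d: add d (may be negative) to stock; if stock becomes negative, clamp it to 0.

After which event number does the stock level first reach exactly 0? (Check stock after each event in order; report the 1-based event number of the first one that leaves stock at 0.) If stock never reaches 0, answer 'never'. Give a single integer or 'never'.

Processing events:
Start: stock = 8
  Event 1 (adjust -1): 8 + -1 = 7
  Event 2 (restock 21): 7 + 21 = 28
  Event 3 (restock 40): 28 + 40 = 68
  Event 4 (adjust +1): 68 + 1 = 69
  Event 5 (sale 8): sell min(8,69)=8. stock: 69 - 8 = 61. total_sold = 8
  Event 6 (sale 10): sell min(10,61)=10. stock: 61 - 10 = 51. total_sold = 18
  Event 7 (sale 9): sell min(9,51)=9. stock: 51 - 9 = 42. total_sold = 27
  Event 8 (sale 15): sell min(15,42)=15. stock: 42 - 15 = 27. total_sold = 42
  Event 9 (sale 9): sell min(9,27)=9. stock: 27 - 9 = 18. total_sold = 51
  Event 10 (restock 18): 18 + 18 = 36
  Event 11 (sale 3): sell min(3,36)=3. stock: 36 - 3 = 33. total_sold = 54
  Event 12 (restock 19): 33 + 19 = 52
  Event 13 (adjust -10): 52 + -10 = 42
  Event 14 (sale 14): sell min(14,42)=14. stock: 42 - 14 = 28. total_sold = 68
Final: stock = 28, total_sold = 68

Stock never reaches 0.

Answer: never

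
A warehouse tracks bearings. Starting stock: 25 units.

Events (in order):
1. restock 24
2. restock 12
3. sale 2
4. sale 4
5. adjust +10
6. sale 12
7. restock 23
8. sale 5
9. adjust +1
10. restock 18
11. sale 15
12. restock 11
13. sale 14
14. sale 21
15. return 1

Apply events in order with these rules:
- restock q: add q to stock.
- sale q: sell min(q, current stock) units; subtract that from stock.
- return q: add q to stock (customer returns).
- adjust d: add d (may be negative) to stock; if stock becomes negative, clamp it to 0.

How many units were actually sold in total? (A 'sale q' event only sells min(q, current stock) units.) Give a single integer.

Answer: 73

Derivation:
Processing events:
Start: stock = 25
  Event 1 (restock 24): 25 + 24 = 49
  Event 2 (restock 12): 49 + 12 = 61
  Event 3 (sale 2): sell min(2,61)=2. stock: 61 - 2 = 59. total_sold = 2
  Event 4 (sale 4): sell min(4,59)=4. stock: 59 - 4 = 55. total_sold = 6
  Event 5 (adjust +10): 55 + 10 = 65
  Event 6 (sale 12): sell min(12,65)=12. stock: 65 - 12 = 53. total_sold = 18
  Event 7 (restock 23): 53 + 23 = 76
  Event 8 (sale 5): sell min(5,76)=5. stock: 76 - 5 = 71. total_sold = 23
  Event 9 (adjust +1): 71 + 1 = 72
  Event 10 (restock 18): 72 + 18 = 90
  Event 11 (sale 15): sell min(15,90)=15. stock: 90 - 15 = 75. total_sold = 38
  Event 12 (restock 11): 75 + 11 = 86
  Event 13 (sale 14): sell min(14,86)=14. stock: 86 - 14 = 72. total_sold = 52
  Event 14 (sale 21): sell min(21,72)=21. stock: 72 - 21 = 51. total_sold = 73
  Event 15 (return 1): 51 + 1 = 52
Final: stock = 52, total_sold = 73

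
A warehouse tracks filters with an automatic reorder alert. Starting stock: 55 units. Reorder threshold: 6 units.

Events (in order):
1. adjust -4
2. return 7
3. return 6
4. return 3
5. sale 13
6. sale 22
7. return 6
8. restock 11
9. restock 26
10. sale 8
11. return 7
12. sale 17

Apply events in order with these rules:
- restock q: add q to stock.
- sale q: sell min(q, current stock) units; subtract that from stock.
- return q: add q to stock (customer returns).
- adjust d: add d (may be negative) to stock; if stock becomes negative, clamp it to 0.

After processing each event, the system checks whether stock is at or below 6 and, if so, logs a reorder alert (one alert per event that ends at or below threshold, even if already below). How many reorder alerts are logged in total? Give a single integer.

Processing events:
Start: stock = 55
  Event 1 (adjust -4): 55 + -4 = 51
  Event 2 (return 7): 51 + 7 = 58
  Event 3 (return 6): 58 + 6 = 64
  Event 4 (return 3): 64 + 3 = 67
  Event 5 (sale 13): sell min(13,67)=13. stock: 67 - 13 = 54. total_sold = 13
  Event 6 (sale 22): sell min(22,54)=22. stock: 54 - 22 = 32. total_sold = 35
  Event 7 (return 6): 32 + 6 = 38
  Event 8 (restock 11): 38 + 11 = 49
  Event 9 (restock 26): 49 + 26 = 75
  Event 10 (sale 8): sell min(8,75)=8. stock: 75 - 8 = 67. total_sold = 43
  Event 11 (return 7): 67 + 7 = 74
  Event 12 (sale 17): sell min(17,74)=17. stock: 74 - 17 = 57. total_sold = 60
Final: stock = 57, total_sold = 60

Checking against threshold 6:
  After event 1: stock=51 > 6
  After event 2: stock=58 > 6
  After event 3: stock=64 > 6
  After event 4: stock=67 > 6
  After event 5: stock=54 > 6
  After event 6: stock=32 > 6
  After event 7: stock=38 > 6
  After event 8: stock=49 > 6
  After event 9: stock=75 > 6
  After event 10: stock=67 > 6
  After event 11: stock=74 > 6
  After event 12: stock=57 > 6
Alert events: []. Count = 0

Answer: 0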